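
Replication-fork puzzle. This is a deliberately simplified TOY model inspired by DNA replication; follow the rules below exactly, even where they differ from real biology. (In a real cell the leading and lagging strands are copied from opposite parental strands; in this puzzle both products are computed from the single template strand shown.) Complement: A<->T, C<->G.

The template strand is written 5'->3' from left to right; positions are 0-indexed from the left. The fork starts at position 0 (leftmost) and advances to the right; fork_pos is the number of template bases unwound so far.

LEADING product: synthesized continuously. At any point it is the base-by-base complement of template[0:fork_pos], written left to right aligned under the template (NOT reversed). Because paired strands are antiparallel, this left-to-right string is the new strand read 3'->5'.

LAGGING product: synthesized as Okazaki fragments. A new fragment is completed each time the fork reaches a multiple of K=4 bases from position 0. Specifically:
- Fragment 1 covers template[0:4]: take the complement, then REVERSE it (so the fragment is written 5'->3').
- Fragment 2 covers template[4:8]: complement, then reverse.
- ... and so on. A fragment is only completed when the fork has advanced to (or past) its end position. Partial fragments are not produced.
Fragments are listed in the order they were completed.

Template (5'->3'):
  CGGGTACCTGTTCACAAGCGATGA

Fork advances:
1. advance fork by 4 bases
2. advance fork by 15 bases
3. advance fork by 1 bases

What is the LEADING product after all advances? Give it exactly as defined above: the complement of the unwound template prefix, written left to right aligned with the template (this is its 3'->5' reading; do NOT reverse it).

Step 1: advance 4 -> fork_pos = 0 + 4 = 4.
Step 2: advance 15 -> fork_pos = 4 + 15 = 19.
Step 3: advance 1 -> fork_pos = 19 + 1 = 20.
Unwound prefix: template[0:20] = CGGGTACCTGTTCACAAGCG
Complement it base by base (A<->T, C<->G), keeping left-to-right order:
  [0:5] CGGGT -> GCCCA
  [5:10] ACCTG -> TGGAC
  [10:15] TTCAC -> AAGTG
  [15:20] AAGCG -> TTCGC
Concatenate: GCCCATGGACAAGTGTTCGC (length 20; written aligned with the template, i.e. 3'->5').

Answer: GCCCATGGACAAGTGTTCGC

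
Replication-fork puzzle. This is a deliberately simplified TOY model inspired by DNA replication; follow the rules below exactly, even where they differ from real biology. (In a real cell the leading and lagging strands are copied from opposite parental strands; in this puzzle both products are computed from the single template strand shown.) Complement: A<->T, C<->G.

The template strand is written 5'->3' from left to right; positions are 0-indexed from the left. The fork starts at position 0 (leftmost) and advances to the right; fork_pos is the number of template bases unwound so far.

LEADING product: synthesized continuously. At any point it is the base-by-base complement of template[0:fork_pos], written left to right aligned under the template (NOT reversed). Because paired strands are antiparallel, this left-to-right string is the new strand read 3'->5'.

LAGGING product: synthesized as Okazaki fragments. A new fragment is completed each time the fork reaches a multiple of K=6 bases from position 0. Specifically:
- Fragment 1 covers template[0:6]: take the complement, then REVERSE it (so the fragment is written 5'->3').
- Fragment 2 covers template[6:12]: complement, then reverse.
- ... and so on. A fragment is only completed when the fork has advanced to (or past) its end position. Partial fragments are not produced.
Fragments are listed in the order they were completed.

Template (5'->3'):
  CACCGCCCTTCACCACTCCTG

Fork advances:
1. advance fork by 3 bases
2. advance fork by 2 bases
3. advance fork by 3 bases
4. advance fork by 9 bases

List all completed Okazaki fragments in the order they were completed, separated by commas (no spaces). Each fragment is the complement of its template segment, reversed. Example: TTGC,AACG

Step 1: advance 3 -> fork_pos = 0 + 3 = 3. Next multiple of 6 is 6 (not reached); still 0 fragment(s).
Step 2: advance 2 -> fork_pos = 3 + 2 = 5. Next multiple of 6 is 6 (not reached); still 0 fragment(s).
Step 3: advance 3 -> fork_pos = 5 + 3 = 8. Reached multiple(s) of 6: 6 -> fragment 1 completed (1 total).
Step 4: advance 9 -> fork_pos = 8 + 9 = 17. Reached multiple(s) of 6: 12 -> fragment 2 completed (2 total).
Final fork_pos = 17, so 2 fragment(s) are complete. Build each: template segment -> complement -> reverse.
Fragment 1: template[0:6] = CACCGC -> complement GTGGCG -> reversed GCGGTG
Fragment 2: template[6:12] = CCTTCA -> complement GGAAGT -> reversed TGAAGG

Answer: GCGGTG,TGAAGG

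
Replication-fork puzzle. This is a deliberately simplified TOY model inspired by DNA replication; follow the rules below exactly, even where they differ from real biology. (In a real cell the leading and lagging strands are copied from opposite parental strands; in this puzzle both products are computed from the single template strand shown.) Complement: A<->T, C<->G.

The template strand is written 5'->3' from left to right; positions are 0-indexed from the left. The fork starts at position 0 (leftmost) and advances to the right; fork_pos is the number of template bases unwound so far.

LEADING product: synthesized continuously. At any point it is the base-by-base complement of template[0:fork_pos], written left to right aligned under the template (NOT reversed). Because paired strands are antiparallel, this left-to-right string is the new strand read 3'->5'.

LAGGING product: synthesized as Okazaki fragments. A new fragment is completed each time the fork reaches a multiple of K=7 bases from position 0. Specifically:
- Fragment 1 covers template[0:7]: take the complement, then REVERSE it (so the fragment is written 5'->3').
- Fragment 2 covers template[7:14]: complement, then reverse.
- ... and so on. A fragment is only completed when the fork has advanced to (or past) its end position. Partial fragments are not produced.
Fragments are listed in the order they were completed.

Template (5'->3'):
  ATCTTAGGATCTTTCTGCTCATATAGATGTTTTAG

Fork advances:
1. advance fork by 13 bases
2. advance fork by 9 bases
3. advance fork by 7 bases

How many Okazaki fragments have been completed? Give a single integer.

Step 1: advance 13 -> fork_pos = 0 + 13 = 13. Reached multiple(s) of 7: 7 -> fragment 1 completed (1 total).
Step 2: advance 9 -> fork_pos = 13 + 9 = 22. Reached multiple(s) of 7: 14, 21 -> fragments 2-3 completed (3 total).
Step 3: advance 7 -> fork_pos = 22 + 7 = 29. Reached multiple(s) of 7: 28 -> fragment 4 completed (4 total).
Check: final fork_pos = 29; the multiples of 7 that are <= 29 are 7..28 -> 29 // 7 = 4 completed fragment(s).

Answer: 4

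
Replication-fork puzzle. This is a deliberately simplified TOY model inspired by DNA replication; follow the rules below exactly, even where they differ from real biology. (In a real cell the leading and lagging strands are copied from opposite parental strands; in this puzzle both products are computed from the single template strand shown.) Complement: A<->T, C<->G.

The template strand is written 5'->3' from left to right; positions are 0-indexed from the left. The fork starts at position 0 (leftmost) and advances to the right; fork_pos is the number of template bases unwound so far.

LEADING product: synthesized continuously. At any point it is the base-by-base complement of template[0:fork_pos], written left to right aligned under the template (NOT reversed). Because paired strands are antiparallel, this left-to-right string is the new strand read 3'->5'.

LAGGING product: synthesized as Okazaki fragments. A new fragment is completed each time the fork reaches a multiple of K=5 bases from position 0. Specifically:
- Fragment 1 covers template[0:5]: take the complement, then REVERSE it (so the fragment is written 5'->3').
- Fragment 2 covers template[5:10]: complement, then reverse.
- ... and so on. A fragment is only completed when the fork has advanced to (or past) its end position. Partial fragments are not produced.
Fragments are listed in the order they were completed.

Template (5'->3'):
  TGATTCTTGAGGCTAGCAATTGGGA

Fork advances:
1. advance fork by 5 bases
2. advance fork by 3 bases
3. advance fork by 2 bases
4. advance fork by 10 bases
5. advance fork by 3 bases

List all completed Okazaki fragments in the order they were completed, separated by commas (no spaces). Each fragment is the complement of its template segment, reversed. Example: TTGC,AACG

Answer: AATCA,TCAAG,TAGCC,ATTGC

Derivation:
Step 1: advance 5 -> fork_pos = 0 + 5 = 5. Reached multiple(s) of 5: 5 -> fragment 1 completed (1 total).
Step 2: advance 3 -> fork_pos = 5 + 3 = 8. Next multiple of 5 is 10 (not reached); still 1 fragment(s).
Step 3: advance 2 -> fork_pos = 8 + 2 = 10. Reached multiple(s) of 5: 10 -> fragment 2 completed (2 total).
Step 4: advance 10 -> fork_pos = 10 + 10 = 20. Reached multiple(s) of 5: 15, 20 -> fragments 3-4 completed (4 total).
Step 5: advance 3 -> fork_pos = 20 + 3 = 23. Next multiple of 5 is 25 (not reached); still 4 fragment(s).
Final fork_pos = 23, so 4 fragment(s) are complete. Build each: template segment -> complement -> reverse.
Fragment 1: template[0:5] = TGATT -> complement ACTAA -> reversed AATCA
Fragment 2: template[5:10] = CTTGA -> complement GAACT -> reversed TCAAG
Fragment 3: template[10:15] = GGCTA -> complement CCGAT -> reversed TAGCC
Fragment 4: template[15:20] = GCAAT -> complement CGTTA -> reversed ATTGC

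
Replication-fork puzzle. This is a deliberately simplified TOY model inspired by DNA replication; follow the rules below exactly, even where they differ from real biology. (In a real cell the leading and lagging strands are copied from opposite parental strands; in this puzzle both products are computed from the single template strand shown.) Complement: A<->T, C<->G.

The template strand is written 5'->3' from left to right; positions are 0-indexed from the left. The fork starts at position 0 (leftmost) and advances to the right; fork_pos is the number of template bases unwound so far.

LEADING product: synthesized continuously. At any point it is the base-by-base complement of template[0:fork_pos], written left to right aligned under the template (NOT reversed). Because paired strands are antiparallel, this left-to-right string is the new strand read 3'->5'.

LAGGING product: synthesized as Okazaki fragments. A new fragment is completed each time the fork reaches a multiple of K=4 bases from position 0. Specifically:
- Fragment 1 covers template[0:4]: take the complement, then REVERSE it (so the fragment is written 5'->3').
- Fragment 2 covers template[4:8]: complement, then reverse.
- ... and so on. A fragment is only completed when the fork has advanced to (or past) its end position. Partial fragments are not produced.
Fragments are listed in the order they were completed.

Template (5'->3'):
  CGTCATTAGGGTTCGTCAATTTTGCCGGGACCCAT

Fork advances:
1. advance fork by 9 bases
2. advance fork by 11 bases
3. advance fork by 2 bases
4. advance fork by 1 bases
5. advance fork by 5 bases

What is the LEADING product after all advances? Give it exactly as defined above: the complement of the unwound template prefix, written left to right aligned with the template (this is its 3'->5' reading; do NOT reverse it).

Step 1: advance 9 -> fork_pos = 0 + 9 = 9.
Step 2: advance 11 -> fork_pos = 9 + 11 = 20.
Step 3: advance 2 -> fork_pos = 20 + 2 = 22.
Step 4: advance 1 -> fork_pos = 22 + 1 = 23.
Step 5: advance 5 -> fork_pos = 23 + 5 = 28.
Unwound prefix: template[0:28] = CGTCATTAGGGTTCGTCAATTTTGCCGG
Complement it base by base (A<->T, C<->G), keeping left-to-right order:
  [0:5] CGTCA -> GCAGT
  [5:10] TTAGG -> AATCC
  [10:15] GTTCG -> CAAGC
  [15:20] TCAAT -> AGTTA
  [20:25] TTTGC -> AAACG
  [25:28] CGG -> GCC
Concatenate: GCAGTAATCCCAAGCAGTTAAAACGGCC (length 28; written aligned with the template, i.e. 3'->5').

Answer: GCAGTAATCCCAAGCAGTTAAAACGGCC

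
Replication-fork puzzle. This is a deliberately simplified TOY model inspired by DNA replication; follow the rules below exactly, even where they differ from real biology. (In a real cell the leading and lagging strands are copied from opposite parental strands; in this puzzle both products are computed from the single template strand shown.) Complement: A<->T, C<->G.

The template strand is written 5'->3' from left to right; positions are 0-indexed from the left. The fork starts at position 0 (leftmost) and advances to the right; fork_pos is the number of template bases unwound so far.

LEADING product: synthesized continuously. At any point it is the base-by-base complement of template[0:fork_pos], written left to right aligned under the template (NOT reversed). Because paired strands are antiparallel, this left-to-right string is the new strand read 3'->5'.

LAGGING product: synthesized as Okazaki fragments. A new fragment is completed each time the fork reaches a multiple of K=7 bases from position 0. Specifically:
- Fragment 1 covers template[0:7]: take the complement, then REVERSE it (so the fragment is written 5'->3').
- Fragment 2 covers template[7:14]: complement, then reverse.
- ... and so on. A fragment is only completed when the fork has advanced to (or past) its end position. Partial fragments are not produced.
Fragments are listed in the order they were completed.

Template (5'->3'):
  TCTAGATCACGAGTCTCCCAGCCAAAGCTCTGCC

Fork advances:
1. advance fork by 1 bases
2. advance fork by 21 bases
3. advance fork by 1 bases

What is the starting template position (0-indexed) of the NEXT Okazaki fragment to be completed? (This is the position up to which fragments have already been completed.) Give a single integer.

Step 1: advance 1 -> fork_pos = 0 + 1 = 1. Next multiple of 7 is 7 (not reached); still 0 fragment(s).
Step 2: advance 21 -> fork_pos = 1 + 21 = 22. Reached multiple(s) of 7: 7, 14, 21 -> fragments 1-3 completed (3 total).
Step 3: advance 1 -> fork_pos = 22 + 1 = 23. Next multiple of 7 is 28 (not reached); still 3 fragment(s).
3 fragment(s) completed, covering template[0:21] (3 x 7 = 21). The next fragment, fragment 4, covers template[21:28], so it starts at position 21.

Answer: 21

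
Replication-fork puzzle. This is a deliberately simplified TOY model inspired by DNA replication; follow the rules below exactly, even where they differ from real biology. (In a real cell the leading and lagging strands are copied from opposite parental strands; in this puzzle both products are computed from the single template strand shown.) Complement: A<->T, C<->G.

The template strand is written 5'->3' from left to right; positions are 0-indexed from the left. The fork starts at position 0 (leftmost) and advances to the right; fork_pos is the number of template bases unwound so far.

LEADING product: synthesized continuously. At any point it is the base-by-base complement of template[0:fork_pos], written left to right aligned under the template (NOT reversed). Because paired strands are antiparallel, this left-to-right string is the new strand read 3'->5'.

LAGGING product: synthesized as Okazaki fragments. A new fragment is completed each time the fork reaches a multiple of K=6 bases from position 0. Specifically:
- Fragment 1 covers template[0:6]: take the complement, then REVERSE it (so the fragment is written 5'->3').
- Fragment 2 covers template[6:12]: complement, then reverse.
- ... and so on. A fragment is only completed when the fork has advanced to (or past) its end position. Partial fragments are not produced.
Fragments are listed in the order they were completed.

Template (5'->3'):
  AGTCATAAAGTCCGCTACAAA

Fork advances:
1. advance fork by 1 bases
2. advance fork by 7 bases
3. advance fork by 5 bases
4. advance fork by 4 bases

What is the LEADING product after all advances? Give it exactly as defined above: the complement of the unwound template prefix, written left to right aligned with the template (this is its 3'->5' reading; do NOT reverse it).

Step 1: advance 1 -> fork_pos = 0 + 1 = 1.
Step 2: advance 7 -> fork_pos = 1 + 7 = 8.
Step 3: advance 5 -> fork_pos = 8 + 5 = 13.
Step 4: advance 4 -> fork_pos = 13 + 4 = 17.
Unwound prefix: template[0:17] = AGTCATAAAGTCCGCTA
Complement it base by base (A<->T, C<->G), keeping left-to-right order:
  [0:5] AGTCA -> TCAGT
  [5:10] TAAAG -> ATTTC
  [10:15] TCCGC -> AGGCG
  [15:17] TA -> AT
Concatenate: TCAGTATTTCAGGCGAT (length 17; written aligned with the template, i.e. 3'->5').

Answer: TCAGTATTTCAGGCGAT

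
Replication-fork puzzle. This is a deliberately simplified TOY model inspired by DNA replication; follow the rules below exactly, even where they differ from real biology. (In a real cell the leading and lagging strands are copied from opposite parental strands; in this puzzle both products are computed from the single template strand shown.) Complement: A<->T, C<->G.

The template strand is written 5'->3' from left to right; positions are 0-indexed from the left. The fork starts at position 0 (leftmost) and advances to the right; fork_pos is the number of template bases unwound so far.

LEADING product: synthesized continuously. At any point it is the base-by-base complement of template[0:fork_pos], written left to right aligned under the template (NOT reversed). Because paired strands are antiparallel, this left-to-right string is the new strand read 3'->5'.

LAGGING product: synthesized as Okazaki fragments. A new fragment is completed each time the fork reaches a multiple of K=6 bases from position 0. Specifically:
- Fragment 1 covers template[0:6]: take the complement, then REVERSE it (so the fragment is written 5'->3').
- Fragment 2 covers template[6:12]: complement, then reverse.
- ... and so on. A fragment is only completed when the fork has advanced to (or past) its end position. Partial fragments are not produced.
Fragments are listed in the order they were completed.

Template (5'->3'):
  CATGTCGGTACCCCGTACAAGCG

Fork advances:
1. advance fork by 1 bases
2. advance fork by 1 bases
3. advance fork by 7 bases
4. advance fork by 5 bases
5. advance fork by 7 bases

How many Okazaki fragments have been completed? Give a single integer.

Answer: 3

Derivation:
Step 1: advance 1 -> fork_pos = 0 + 1 = 1. Next multiple of 6 is 6 (not reached); still 0 fragment(s).
Step 2: advance 1 -> fork_pos = 1 + 1 = 2. Next multiple of 6 is 6 (not reached); still 0 fragment(s).
Step 3: advance 7 -> fork_pos = 2 + 7 = 9. Reached multiple(s) of 6: 6 -> fragment 1 completed (1 total).
Step 4: advance 5 -> fork_pos = 9 + 5 = 14. Reached multiple(s) of 6: 12 -> fragment 2 completed (2 total).
Step 5: advance 7 -> fork_pos = 14 + 7 = 21. Reached multiple(s) of 6: 18 -> fragment 3 completed (3 total).
Check: final fork_pos = 21; the multiples of 6 that are <= 21 are 6..18 -> 21 // 6 = 3 completed fragment(s).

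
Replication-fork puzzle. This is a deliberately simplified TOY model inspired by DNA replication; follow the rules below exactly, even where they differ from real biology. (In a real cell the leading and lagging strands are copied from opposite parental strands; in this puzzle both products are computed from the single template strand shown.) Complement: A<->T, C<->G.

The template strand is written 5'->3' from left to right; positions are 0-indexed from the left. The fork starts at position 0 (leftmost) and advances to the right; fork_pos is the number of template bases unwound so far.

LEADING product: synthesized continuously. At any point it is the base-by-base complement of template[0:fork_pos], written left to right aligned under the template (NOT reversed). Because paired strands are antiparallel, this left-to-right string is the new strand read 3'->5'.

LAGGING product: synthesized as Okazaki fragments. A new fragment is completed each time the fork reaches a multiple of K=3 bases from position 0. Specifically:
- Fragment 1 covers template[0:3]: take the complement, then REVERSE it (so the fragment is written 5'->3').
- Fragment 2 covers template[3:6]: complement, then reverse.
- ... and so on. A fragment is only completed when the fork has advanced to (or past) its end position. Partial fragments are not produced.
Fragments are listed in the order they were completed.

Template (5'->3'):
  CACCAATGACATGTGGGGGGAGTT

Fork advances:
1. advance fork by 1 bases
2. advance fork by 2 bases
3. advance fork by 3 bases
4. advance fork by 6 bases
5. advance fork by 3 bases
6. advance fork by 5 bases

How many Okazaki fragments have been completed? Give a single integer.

Answer: 6

Derivation:
Step 1: advance 1 -> fork_pos = 0 + 1 = 1. Next multiple of 3 is 3 (not reached); still 0 fragment(s).
Step 2: advance 2 -> fork_pos = 1 + 2 = 3. Reached multiple(s) of 3: 3 -> fragment 1 completed (1 total).
Step 3: advance 3 -> fork_pos = 3 + 3 = 6. Reached multiple(s) of 3: 6 -> fragment 2 completed (2 total).
Step 4: advance 6 -> fork_pos = 6 + 6 = 12. Reached multiple(s) of 3: 9, 12 -> fragments 3-4 completed (4 total).
Step 5: advance 3 -> fork_pos = 12 + 3 = 15. Reached multiple(s) of 3: 15 -> fragment 5 completed (5 total).
Step 6: advance 5 -> fork_pos = 15 + 5 = 20. Reached multiple(s) of 3: 18 -> fragment 6 completed (6 total).
Check: final fork_pos = 20; the multiples of 3 that are <= 20 are 3..18 -> 20 // 3 = 6 completed fragment(s).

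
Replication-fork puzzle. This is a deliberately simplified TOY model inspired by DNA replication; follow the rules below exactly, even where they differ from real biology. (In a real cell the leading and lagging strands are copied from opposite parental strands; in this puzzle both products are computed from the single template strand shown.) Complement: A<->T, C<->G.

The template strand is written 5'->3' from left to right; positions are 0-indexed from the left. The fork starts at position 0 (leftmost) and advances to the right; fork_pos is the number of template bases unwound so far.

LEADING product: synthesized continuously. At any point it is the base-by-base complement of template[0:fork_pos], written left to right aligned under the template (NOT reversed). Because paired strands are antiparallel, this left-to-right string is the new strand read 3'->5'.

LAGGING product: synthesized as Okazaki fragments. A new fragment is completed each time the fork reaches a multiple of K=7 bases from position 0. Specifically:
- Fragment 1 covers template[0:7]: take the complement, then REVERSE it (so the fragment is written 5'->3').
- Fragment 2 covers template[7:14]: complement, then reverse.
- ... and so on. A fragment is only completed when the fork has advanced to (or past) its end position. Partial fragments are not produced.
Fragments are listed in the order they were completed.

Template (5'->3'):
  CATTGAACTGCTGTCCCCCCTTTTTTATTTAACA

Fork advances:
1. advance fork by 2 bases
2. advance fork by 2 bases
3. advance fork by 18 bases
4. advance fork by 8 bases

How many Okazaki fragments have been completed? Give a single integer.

Step 1: advance 2 -> fork_pos = 0 + 2 = 2. Next multiple of 7 is 7 (not reached); still 0 fragment(s).
Step 2: advance 2 -> fork_pos = 2 + 2 = 4. Next multiple of 7 is 7 (not reached); still 0 fragment(s).
Step 3: advance 18 -> fork_pos = 4 + 18 = 22. Reached multiple(s) of 7: 7, 14, 21 -> fragments 1-3 completed (3 total).
Step 4: advance 8 -> fork_pos = 22 + 8 = 30. Reached multiple(s) of 7: 28 -> fragment 4 completed (4 total).
Check: final fork_pos = 30; the multiples of 7 that are <= 30 are 7..28 -> 30 // 7 = 4 completed fragment(s).

Answer: 4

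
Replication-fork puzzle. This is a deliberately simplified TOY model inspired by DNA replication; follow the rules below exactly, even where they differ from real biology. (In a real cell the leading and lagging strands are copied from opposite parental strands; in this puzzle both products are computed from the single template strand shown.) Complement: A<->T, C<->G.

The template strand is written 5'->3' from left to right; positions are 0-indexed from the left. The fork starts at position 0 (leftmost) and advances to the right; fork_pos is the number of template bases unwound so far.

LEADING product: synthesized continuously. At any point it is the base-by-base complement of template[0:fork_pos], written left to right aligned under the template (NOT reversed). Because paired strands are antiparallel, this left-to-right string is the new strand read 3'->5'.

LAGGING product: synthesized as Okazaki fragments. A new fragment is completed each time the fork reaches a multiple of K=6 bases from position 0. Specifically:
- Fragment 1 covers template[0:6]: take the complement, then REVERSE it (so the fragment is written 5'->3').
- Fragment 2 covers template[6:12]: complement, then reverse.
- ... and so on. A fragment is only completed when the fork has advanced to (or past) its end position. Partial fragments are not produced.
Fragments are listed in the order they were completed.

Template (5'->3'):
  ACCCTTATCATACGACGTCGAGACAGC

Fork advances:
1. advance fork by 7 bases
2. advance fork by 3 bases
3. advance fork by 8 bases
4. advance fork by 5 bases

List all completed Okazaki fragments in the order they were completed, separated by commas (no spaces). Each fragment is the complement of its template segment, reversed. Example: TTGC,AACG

Step 1: advance 7 -> fork_pos = 0 + 7 = 7. Reached multiple(s) of 6: 6 -> fragment 1 completed (1 total).
Step 2: advance 3 -> fork_pos = 7 + 3 = 10. Next multiple of 6 is 12 (not reached); still 1 fragment(s).
Step 3: advance 8 -> fork_pos = 10 + 8 = 18. Reached multiple(s) of 6: 12, 18 -> fragments 2-3 completed (3 total).
Step 4: advance 5 -> fork_pos = 18 + 5 = 23. Next multiple of 6 is 24 (not reached); still 3 fragment(s).
Final fork_pos = 23, so 3 fragment(s) are complete. Build each: template segment -> complement -> reverse.
Fragment 1: template[0:6] = ACCCTT -> complement TGGGAA -> reversed AAGGGT
Fragment 2: template[6:12] = ATCATA -> complement TAGTAT -> reversed TATGAT
Fragment 3: template[12:18] = CGACGT -> complement GCTGCA -> reversed ACGTCG

Answer: AAGGGT,TATGAT,ACGTCG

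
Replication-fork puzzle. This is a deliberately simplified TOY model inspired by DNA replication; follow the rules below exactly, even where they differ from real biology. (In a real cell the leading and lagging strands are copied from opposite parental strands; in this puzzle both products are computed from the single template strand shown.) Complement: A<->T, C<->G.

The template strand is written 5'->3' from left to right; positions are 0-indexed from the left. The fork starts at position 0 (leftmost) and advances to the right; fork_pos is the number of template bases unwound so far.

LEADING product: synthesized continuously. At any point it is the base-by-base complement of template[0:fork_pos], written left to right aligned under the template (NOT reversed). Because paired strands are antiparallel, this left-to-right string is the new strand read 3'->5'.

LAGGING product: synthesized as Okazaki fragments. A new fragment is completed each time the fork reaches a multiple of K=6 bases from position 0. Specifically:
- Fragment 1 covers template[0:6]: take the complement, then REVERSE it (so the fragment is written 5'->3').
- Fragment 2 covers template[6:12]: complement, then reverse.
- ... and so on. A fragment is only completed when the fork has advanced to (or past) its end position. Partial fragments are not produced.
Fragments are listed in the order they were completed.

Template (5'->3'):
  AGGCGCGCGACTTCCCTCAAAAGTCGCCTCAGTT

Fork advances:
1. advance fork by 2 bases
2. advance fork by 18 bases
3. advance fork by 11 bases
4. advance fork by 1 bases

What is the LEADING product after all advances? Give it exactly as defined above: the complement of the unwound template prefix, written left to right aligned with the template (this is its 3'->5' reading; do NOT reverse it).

Step 1: advance 2 -> fork_pos = 0 + 2 = 2.
Step 2: advance 18 -> fork_pos = 2 + 18 = 20.
Step 3: advance 11 -> fork_pos = 20 + 11 = 31.
Step 4: advance 1 -> fork_pos = 31 + 1 = 32.
Unwound prefix: template[0:32] = AGGCGCGCGACTTCCCTCAAAAGTCGCCTCAG
Complement it base by base (A<->T, C<->G), keeping left-to-right order:
  [0:5] AGGCG -> TCCGC
  [5:10] CGCGA -> GCGCT
  [10:15] CTTCC -> GAAGG
  [15:20] CTCAA -> GAGTT
  [20:25] AAGTC -> TTCAG
  [25:30] GCCTC -> CGGAG
  [30:32] AG -> TC
Concatenate: TCCGCGCGCTGAAGGGAGTTTTCAGCGGAGTC (length 32; written aligned with the template, i.e. 3'->5').

Answer: TCCGCGCGCTGAAGGGAGTTTTCAGCGGAGTC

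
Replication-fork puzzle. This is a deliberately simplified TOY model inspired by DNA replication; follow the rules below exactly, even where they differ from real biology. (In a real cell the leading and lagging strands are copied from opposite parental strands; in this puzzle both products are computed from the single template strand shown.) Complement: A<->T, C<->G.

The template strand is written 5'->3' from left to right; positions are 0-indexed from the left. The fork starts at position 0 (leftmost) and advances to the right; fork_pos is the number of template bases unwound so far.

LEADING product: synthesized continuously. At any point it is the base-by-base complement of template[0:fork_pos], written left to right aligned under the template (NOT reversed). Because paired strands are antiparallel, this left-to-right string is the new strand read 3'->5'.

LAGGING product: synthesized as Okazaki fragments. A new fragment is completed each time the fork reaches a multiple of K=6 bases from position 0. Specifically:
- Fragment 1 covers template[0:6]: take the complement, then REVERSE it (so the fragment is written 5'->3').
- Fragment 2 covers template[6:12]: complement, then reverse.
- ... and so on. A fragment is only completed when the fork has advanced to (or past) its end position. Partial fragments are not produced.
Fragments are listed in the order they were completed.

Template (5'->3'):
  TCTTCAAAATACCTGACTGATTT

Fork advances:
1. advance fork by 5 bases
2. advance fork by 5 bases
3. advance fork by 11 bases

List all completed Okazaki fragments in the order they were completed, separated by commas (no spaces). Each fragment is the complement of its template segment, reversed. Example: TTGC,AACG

Answer: TGAAGA,GTATTT,AGTCAG

Derivation:
Step 1: advance 5 -> fork_pos = 0 + 5 = 5. Next multiple of 6 is 6 (not reached); still 0 fragment(s).
Step 2: advance 5 -> fork_pos = 5 + 5 = 10. Reached multiple(s) of 6: 6 -> fragment 1 completed (1 total).
Step 3: advance 11 -> fork_pos = 10 + 11 = 21. Reached multiple(s) of 6: 12, 18 -> fragments 2-3 completed (3 total).
Final fork_pos = 21, so 3 fragment(s) are complete. Build each: template segment -> complement -> reverse.
Fragment 1: template[0:6] = TCTTCA -> complement AGAAGT -> reversed TGAAGA
Fragment 2: template[6:12] = AAATAC -> complement TTTATG -> reversed GTATTT
Fragment 3: template[12:18] = CTGACT -> complement GACTGA -> reversed AGTCAG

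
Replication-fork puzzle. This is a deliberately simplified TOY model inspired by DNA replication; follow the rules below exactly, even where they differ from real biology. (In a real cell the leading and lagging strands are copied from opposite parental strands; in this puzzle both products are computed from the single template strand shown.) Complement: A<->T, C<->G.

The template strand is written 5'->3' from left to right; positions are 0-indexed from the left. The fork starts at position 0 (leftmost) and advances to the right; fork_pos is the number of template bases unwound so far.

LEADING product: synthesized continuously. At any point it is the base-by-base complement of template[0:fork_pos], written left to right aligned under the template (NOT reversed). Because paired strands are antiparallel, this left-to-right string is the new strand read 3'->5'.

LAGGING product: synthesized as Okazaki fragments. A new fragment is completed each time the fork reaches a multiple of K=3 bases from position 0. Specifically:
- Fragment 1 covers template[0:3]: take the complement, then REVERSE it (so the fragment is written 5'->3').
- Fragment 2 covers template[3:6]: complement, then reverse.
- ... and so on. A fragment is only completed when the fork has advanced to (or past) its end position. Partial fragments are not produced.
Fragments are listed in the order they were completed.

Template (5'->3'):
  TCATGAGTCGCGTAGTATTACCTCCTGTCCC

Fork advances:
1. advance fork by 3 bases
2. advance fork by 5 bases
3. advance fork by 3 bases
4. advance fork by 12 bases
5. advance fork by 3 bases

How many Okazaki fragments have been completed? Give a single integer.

Answer: 8

Derivation:
Step 1: advance 3 -> fork_pos = 0 + 3 = 3. Reached multiple(s) of 3: 3 -> fragment 1 completed (1 total).
Step 2: advance 5 -> fork_pos = 3 + 5 = 8. Reached multiple(s) of 3: 6 -> fragment 2 completed (2 total).
Step 3: advance 3 -> fork_pos = 8 + 3 = 11. Reached multiple(s) of 3: 9 -> fragment 3 completed (3 total).
Step 4: advance 12 -> fork_pos = 11 + 12 = 23. Reached multiple(s) of 3: 12, 15, 18, 21 -> fragments 4-7 completed (7 total).
Step 5: advance 3 -> fork_pos = 23 + 3 = 26. Reached multiple(s) of 3: 24 -> fragment 8 completed (8 total).
Check: final fork_pos = 26; the multiples of 3 that are <= 26 are 3..24 -> 26 // 3 = 8 completed fragment(s).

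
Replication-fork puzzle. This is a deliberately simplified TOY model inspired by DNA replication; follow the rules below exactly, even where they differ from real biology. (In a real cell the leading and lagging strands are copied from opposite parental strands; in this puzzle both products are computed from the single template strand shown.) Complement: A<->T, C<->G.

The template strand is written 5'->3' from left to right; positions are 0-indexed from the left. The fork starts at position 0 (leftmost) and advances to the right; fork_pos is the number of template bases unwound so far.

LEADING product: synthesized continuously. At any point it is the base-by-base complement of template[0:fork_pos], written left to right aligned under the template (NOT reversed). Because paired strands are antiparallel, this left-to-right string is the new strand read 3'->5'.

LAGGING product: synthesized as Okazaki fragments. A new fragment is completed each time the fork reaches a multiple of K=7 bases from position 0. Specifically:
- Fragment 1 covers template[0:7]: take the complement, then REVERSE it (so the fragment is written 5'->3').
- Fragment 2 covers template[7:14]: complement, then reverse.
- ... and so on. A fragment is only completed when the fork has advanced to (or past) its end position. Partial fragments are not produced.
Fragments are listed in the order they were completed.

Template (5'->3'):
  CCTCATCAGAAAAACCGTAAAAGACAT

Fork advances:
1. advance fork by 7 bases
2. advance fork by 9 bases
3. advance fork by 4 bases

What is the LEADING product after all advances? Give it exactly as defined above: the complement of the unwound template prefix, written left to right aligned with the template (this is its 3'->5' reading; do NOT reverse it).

Step 1: advance 7 -> fork_pos = 0 + 7 = 7.
Step 2: advance 9 -> fork_pos = 7 + 9 = 16.
Step 3: advance 4 -> fork_pos = 16 + 4 = 20.
Unwound prefix: template[0:20] = CCTCATCAGAAAAACCGTAA
Complement it base by base (A<->T, C<->G), keeping left-to-right order:
  [0:5] CCTCA -> GGAGT
  [5:10] TCAGA -> AGTCT
  [10:15] AAAAC -> TTTTG
  [15:20] CGTAA -> GCATT
Concatenate: GGAGTAGTCTTTTTGGCATT (length 20; written aligned with the template, i.e. 3'->5').

Answer: GGAGTAGTCTTTTTGGCATT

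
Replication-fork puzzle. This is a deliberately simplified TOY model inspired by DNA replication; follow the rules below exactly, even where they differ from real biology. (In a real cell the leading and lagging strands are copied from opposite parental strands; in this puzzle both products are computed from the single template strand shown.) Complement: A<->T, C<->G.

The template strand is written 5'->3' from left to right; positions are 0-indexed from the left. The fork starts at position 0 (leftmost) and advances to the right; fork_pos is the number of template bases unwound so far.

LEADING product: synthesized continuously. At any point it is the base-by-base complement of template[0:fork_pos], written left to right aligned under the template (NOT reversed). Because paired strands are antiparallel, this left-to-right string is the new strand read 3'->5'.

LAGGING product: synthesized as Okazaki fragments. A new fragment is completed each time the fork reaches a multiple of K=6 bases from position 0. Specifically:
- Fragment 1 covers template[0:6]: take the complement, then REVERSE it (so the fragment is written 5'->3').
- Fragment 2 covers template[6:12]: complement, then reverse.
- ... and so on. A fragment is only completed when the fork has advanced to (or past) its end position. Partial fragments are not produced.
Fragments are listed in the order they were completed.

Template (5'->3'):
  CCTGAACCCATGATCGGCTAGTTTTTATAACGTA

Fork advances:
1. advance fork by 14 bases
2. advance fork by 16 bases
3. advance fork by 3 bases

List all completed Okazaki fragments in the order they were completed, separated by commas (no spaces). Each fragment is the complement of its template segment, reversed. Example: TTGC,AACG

Step 1: advance 14 -> fork_pos = 0 + 14 = 14. Reached multiple(s) of 6: 6, 12 -> fragments 1-2 completed (2 total).
Step 2: advance 16 -> fork_pos = 14 + 16 = 30. Reached multiple(s) of 6: 18, 24, 30 -> fragments 3-5 completed (5 total).
Step 3: advance 3 -> fork_pos = 30 + 3 = 33. Next multiple of 6 is 36 (not reached); still 5 fragment(s).
Final fork_pos = 33, so 5 fragment(s) are complete. Build each: template segment -> complement -> reverse.
Fragment 1: template[0:6] = CCTGAA -> complement GGACTT -> reversed TTCAGG
Fragment 2: template[6:12] = CCCATG -> complement GGGTAC -> reversed CATGGG
Fragment 3: template[12:18] = ATCGGC -> complement TAGCCG -> reversed GCCGAT
Fragment 4: template[18:24] = TAGTTT -> complement ATCAAA -> reversed AAACTA
Fragment 5: template[24:30] = TTATAA -> complement AATATT -> reversed TTATAA

Answer: TTCAGG,CATGGG,GCCGAT,AAACTA,TTATAA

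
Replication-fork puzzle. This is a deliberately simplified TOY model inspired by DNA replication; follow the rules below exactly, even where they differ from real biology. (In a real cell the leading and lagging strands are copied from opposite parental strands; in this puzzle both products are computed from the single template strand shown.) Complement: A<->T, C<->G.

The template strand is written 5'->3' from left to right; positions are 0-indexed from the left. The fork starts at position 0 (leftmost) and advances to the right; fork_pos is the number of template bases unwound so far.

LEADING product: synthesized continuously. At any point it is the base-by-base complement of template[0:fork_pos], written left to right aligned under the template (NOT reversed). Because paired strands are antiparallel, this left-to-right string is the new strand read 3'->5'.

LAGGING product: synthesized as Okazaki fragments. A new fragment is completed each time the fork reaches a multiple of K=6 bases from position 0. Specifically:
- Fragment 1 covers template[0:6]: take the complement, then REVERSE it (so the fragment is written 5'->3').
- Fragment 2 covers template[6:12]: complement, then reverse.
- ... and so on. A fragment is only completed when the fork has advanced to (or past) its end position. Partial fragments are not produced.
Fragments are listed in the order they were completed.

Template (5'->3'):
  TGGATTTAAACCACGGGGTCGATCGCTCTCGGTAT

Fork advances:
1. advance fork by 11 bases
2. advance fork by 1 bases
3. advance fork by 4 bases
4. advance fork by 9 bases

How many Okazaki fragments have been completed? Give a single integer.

Answer: 4

Derivation:
Step 1: advance 11 -> fork_pos = 0 + 11 = 11. Reached multiple(s) of 6: 6 -> fragment 1 completed (1 total).
Step 2: advance 1 -> fork_pos = 11 + 1 = 12. Reached multiple(s) of 6: 12 -> fragment 2 completed (2 total).
Step 3: advance 4 -> fork_pos = 12 + 4 = 16. Next multiple of 6 is 18 (not reached); still 2 fragment(s).
Step 4: advance 9 -> fork_pos = 16 + 9 = 25. Reached multiple(s) of 6: 18, 24 -> fragments 3-4 completed (4 total).
Check: final fork_pos = 25; the multiples of 6 that are <= 25 are 6..24 -> 25 // 6 = 4 completed fragment(s).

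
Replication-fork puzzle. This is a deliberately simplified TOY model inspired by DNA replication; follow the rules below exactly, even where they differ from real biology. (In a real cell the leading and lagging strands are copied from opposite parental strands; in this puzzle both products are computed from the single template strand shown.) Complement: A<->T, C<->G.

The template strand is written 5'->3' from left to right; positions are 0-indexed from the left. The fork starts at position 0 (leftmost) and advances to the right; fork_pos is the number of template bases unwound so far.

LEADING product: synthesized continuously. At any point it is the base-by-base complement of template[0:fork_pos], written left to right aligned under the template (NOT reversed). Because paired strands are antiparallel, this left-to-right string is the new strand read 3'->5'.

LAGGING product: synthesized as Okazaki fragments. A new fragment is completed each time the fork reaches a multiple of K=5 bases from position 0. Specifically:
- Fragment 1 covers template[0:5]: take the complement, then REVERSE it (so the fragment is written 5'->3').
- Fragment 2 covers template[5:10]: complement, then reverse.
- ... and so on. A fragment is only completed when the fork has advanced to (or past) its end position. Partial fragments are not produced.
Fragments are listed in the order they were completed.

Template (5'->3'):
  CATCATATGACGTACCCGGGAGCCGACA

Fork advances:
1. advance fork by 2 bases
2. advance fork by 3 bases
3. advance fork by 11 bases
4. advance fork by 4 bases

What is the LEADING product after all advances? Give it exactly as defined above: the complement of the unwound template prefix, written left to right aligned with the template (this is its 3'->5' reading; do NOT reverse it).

Answer: GTAGTATACTGCATGGGCCC

Derivation:
Step 1: advance 2 -> fork_pos = 0 + 2 = 2.
Step 2: advance 3 -> fork_pos = 2 + 3 = 5.
Step 3: advance 11 -> fork_pos = 5 + 11 = 16.
Step 4: advance 4 -> fork_pos = 16 + 4 = 20.
Unwound prefix: template[0:20] = CATCATATGACGTACCCGGG
Complement it base by base (A<->T, C<->G), keeping left-to-right order:
  [0:5] CATCA -> GTAGT
  [5:10] TATGA -> ATACT
  [10:15] CGTAC -> GCATG
  [15:20] CCGGG -> GGCCC
Concatenate: GTAGTATACTGCATGGGCCC (length 20; written aligned with the template, i.e. 3'->5').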